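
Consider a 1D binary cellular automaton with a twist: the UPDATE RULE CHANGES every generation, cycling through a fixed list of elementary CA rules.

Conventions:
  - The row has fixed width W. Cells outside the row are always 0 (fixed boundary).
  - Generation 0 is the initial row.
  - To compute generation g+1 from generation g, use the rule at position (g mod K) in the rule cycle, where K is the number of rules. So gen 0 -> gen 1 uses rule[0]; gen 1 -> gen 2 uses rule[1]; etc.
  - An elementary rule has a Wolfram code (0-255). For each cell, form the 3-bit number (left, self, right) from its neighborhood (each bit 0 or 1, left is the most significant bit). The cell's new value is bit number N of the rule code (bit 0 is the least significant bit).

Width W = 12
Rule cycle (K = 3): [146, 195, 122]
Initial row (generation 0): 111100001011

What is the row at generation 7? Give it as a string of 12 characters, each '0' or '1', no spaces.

Gen 0: 111100001011
Gen 1 (rule 146): 011010010000
Gen 2 (rule 195): 101000100111
Gen 3 (rule 122): 010101011101
Gen 4 (rule 146): 100000001000
Gen 5 (rule 195): 001111110011
Gen 6 (rule 122): 011000011111
Gen 7 (rule 146): 100100101110

Answer: 100100101110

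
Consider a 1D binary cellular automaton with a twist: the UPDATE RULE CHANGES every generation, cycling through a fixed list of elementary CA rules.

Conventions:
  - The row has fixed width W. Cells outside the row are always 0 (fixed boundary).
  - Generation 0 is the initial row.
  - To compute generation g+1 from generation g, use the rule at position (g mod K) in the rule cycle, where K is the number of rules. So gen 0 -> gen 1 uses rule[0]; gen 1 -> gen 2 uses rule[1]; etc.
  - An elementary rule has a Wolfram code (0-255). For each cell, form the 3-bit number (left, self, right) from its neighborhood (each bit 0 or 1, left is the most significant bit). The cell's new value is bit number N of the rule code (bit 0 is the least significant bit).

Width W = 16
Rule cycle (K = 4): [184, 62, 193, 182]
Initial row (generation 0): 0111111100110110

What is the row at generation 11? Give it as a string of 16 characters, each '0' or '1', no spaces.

Answer: 1001110100100011

Derivation:
Gen 0: 0111111100110110
Gen 1 (rule 184): 0111111010101101
Gen 2 (rule 62): 1100000111111011
Gen 3 (rule 193): 0101110011111001
Gen 4 (rule 182): 1110101101110111
Gen 5 (rule 184): 1101011011101110
Gen 6 (rule 62): 1011110110011001
Gen 7 (rule 193): 0001110010001000
Gen 8 (rule 182): 0010101111011100
Gen 9 (rule 184): 0001011110111010
Gen 10 (rule 62): 0011110001100111
Gen 11 (rule 193): 1001110100100011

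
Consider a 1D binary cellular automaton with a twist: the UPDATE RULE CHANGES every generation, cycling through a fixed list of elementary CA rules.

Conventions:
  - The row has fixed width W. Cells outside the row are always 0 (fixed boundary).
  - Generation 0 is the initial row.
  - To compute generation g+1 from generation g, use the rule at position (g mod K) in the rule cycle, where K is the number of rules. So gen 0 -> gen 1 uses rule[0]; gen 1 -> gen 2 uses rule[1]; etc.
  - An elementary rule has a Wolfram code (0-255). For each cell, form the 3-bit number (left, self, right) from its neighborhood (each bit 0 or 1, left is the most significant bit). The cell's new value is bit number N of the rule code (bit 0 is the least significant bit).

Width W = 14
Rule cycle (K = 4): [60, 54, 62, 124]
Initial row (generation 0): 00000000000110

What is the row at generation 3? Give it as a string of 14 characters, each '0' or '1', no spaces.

Gen 0: 00000000000110
Gen 1 (rule 60): 00000000000101
Gen 2 (rule 54): 00000000001111
Gen 3 (rule 62): 00000000011000

Answer: 00000000011000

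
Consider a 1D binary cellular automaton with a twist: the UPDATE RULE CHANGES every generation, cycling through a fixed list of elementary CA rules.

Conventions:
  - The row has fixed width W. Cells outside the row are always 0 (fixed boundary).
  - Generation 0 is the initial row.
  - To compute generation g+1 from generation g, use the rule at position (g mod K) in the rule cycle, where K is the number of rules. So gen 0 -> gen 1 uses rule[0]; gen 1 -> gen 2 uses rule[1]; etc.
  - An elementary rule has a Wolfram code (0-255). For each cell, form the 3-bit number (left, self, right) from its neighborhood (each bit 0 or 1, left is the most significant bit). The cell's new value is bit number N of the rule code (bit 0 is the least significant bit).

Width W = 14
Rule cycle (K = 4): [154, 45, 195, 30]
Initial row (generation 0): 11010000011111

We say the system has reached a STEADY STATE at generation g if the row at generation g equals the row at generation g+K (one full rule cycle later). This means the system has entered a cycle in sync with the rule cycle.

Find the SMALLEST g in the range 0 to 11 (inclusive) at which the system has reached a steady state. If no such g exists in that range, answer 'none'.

Gen 0: 11010000011111
Gen 1 (rule 154): 10001000111110
Gen 2 (rule 45): 10101010100000
Gen 3 (rule 195): 00000000001111
Gen 4 (rule 30): 00000000011000
Gen 5 (rule 154): 00000000110100
Gen 6 (rule 45): 11111110101101
Gen 7 (rule 195): 01111110000100
Gen 8 (rule 30): 11000001001110
Gen 9 (rule 154): 10100010111101
Gen 10 (rule 45): 11101011100011
Gen 11 (rule 195): 01100001101101
Gen 12 (rule 30): 11010011001001
Gen 13 (rule 154): 10001110110110
Gen 14 (rule 45): 10101001101100
Gen 15 (rule 195): 00000010100101

Answer: none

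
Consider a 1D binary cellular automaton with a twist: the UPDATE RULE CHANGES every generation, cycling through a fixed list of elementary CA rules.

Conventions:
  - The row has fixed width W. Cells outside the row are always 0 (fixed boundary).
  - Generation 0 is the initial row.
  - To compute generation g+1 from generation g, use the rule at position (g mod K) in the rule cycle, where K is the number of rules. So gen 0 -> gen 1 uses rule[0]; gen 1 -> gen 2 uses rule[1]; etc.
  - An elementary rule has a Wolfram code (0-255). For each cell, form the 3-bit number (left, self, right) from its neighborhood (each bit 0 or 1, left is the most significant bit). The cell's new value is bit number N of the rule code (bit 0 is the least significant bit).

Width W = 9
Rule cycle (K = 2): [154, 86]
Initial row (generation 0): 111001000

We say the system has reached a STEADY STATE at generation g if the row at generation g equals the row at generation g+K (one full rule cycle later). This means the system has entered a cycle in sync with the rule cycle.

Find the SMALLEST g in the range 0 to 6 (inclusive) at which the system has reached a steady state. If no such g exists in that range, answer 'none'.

Gen 0: 111001000
Gen 1 (rule 154): 110110100
Gen 2 (rule 86): 010010110
Gen 3 (rule 154): 101100101
Gen 4 (rule 86): 100111101
Gen 5 (rule 154): 011111000
Gen 6 (rule 86): 100001100
Gen 7 (rule 154): 010011010
Gen 8 (rule 86): 111101011

Answer: none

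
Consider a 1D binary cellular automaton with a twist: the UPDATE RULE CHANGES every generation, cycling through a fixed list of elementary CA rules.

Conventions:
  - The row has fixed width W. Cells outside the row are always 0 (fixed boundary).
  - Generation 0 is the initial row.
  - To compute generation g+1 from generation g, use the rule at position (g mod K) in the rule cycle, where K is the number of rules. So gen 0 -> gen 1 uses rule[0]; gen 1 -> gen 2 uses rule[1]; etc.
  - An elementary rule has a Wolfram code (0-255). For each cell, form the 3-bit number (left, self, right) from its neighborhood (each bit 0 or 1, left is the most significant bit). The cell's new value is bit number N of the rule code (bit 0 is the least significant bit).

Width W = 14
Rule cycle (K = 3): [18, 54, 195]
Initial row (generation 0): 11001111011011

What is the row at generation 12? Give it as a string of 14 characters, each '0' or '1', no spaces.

Answer: 01010010010011

Derivation:
Gen 0: 11001111011011
Gen 1 (rule 18): 00110000000000
Gen 2 (rule 54): 01001000000000
Gen 3 (rule 195): 10010011111111
Gen 4 (rule 18): 01101100000000
Gen 5 (rule 54): 10010010000000
Gen 6 (rule 195): 00100100111111
Gen 7 (rule 18): 01011011000000
Gen 8 (rule 54): 11100100100000
Gen 9 (rule 195): 01101001001111
Gen 10 (rule 18): 10000110110000
Gen 11 (rule 54): 11001001001000
Gen 12 (rule 195): 01010010010011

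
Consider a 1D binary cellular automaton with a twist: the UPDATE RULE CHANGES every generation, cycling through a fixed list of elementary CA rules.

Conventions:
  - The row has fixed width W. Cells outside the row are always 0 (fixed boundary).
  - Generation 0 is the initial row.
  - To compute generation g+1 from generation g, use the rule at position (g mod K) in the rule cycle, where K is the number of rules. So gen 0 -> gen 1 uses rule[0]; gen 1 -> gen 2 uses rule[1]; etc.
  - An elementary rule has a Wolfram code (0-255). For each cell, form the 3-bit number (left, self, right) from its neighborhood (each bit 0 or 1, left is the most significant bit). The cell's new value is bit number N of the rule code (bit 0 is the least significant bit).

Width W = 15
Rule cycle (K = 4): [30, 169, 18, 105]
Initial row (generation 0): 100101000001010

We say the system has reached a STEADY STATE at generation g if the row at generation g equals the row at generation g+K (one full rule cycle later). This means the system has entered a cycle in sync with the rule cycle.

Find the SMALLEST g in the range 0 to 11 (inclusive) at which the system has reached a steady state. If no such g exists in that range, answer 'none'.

Answer: none

Derivation:
Gen 0: 100101000001010
Gen 1 (rule 30): 111101100011011
Gen 2 (rule 169): 111011001010110
Gen 3 (rule 18): 000000110000001
Gen 4 (rule 105): 111110110111100
Gen 5 (rule 30): 100000100100010
Gen 6 (rule 169): 001110000001000
Gen 7 (rule 18): 010001000010100
Gen 8 (rule 105): 000100011001001
Gen 9 (rule 30): 001110110111111
Gen 10 (rule 169): 101101101111110
Gen 11 (rule 18): 000000000000001
Gen 12 (rule 105): 111111111111100
Gen 13 (rule 30): 100000000000010
Gen 14 (rule 169): 001111111111000
Gen 15 (rule 18): 010000000000100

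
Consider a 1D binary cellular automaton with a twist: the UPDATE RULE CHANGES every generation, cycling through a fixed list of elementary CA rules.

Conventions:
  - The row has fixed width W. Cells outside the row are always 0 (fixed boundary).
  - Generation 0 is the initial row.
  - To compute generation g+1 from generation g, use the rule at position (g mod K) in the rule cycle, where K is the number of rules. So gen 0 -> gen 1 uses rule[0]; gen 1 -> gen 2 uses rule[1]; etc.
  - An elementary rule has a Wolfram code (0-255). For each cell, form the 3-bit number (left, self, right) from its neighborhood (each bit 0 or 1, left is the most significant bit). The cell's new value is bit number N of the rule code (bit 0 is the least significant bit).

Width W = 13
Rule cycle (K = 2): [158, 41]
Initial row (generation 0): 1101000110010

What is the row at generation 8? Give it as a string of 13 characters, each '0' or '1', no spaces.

Answer: 1010101100011

Derivation:
Gen 0: 1101000110010
Gen 1 (rule 158): 1001101101111
Gen 2 (rule 41): 0001011011000
Gen 3 (rule 158): 0011010010100
Gen 4 (rule 41): 1010100001001
Gen 5 (rule 158): 1010110011111
Gen 6 (rule 41): 0101100010000
Gen 7 (rule 158): 1101010111000
Gen 8 (rule 41): 1010101100011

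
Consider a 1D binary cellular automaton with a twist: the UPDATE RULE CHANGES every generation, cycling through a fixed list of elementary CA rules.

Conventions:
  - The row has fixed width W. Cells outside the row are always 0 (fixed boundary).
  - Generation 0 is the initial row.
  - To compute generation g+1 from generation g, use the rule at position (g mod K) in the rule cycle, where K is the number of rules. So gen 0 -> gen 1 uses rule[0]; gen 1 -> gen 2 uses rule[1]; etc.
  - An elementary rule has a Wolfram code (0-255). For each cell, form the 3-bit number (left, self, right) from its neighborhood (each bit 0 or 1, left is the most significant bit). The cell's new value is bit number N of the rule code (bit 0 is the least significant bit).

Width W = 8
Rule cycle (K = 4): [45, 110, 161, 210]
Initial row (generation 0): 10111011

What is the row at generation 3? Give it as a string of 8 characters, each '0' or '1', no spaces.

Answer: 01010100

Derivation:
Gen 0: 10111011
Gen 1 (rule 45): 11100110
Gen 2 (rule 110): 10101110
Gen 3 (rule 161): 01010100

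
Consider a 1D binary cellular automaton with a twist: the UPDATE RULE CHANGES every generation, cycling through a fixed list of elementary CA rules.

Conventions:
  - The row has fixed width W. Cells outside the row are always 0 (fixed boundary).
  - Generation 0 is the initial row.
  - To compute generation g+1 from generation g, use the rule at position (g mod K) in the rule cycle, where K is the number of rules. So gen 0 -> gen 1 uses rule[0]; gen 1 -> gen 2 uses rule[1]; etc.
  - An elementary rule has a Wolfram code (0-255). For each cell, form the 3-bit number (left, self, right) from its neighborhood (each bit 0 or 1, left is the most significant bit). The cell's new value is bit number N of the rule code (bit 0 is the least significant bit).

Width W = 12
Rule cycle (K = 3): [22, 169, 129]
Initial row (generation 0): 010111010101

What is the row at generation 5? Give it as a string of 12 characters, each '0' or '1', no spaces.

Answer: 110110011111

Derivation:
Gen 0: 010111010101
Gen 1 (rule 22): 110000010101
Gen 2 (rule 169): 100111001010
Gen 3 (rule 129): 000010000000
Gen 4 (rule 22): 000111000000
Gen 5 (rule 169): 110110011111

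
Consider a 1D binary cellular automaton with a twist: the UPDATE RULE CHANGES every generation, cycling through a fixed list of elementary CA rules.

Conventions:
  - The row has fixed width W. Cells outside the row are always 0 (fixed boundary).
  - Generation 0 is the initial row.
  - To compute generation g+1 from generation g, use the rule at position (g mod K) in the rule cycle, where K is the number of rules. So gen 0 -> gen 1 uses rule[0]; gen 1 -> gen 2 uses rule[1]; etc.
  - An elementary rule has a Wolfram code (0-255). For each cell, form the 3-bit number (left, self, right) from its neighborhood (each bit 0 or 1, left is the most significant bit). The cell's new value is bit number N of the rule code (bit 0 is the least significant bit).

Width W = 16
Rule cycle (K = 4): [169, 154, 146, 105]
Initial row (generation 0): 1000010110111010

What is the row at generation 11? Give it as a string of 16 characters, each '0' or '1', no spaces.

Answer: 1011011111100001

Derivation:
Gen 0: 1000010110111010
Gen 1 (rule 169): 0011001101110100
Gen 2 (rule 154): 0110111001100010
Gen 3 (rule 146): 1000010110010101
Gen 4 (rule 105): 0011001110001010
Gen 5 (rule 169): 1010001100100100
Gen 6 (rule 154): 0001011011011010
Gen 7 (rule 146): 0010000000000001
Gen 8 (rule 105): 1000111111111100
Gen 9 (rule 169): 0010111111111001
Gen 10 (rule 154): 0100111111110110
Gen 11 (rule 146): 1011011111100001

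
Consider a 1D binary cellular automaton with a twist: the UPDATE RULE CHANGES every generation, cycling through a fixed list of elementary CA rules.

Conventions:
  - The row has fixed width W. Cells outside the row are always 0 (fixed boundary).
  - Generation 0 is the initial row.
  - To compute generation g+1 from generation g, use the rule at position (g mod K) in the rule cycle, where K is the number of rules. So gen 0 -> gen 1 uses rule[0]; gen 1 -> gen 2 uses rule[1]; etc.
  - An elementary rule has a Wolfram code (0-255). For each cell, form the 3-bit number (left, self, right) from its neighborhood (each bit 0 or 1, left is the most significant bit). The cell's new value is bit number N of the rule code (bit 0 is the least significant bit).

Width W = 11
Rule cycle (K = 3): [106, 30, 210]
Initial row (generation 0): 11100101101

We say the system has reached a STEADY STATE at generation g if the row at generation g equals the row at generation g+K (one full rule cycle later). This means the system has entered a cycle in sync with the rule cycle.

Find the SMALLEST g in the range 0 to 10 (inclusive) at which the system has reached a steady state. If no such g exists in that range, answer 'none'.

Answer: none

Derivation:
Gen 0: 11100101101
Gen 1 (rule 106): 10101011110
Gen 2 (rule 30): 10101010001
Gen 3 (rule 210): 00000001010
Gen 4 (rule 106): 00000010100
Gen 5 (rule 30): 00000110110
Gen 6 (rule 210): 00001010011
Gen 7 (rule 106): 00010100111
Gen 8 (rule 30): 00110111100
Gen 9 (rule 210): 01010011110
Gen 10 (rule 106): 10100110010
Gen 11 (rule 30): 10111101111
Gen 12 (rule 210): 00011100111
Gen 13 (rule 106): 00110101101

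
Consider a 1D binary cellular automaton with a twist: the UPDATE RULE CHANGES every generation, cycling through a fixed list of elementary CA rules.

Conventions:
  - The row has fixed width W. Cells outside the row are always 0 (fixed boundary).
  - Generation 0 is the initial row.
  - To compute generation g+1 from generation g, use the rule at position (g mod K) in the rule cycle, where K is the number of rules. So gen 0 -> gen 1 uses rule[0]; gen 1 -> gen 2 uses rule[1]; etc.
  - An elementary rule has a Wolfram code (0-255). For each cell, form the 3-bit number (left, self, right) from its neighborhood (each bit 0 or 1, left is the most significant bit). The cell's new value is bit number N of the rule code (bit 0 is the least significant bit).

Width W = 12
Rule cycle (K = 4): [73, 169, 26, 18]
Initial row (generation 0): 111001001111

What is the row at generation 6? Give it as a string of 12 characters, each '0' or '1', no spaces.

Gen 0: 111001001111
Gen 1 (rule 73): 101000001001
Gen 2 (rule 169): 010011100000
Gen 3 (rule 26): 101110010000
Gen 4 (rule 18): 000001101000
Gen 5 (rule 73): 111101100011
Gen 6 (rule 169): 111011001010

Answer: 111011001010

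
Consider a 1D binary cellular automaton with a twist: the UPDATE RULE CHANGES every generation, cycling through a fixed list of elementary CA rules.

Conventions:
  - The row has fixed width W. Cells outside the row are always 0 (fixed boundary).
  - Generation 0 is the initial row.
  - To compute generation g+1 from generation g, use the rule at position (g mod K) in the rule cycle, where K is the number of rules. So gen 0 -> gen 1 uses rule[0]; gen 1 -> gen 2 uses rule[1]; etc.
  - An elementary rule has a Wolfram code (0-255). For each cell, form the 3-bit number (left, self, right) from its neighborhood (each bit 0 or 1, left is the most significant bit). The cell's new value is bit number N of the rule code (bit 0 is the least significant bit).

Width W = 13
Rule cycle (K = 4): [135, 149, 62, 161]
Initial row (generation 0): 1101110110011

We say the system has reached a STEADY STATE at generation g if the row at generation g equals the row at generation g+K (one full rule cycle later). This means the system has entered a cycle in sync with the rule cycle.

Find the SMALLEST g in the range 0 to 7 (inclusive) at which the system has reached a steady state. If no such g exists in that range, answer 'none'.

Gen 0: 1101110110011
Gen 1 (rule 135): 0000100000100
Gen 2 (rule 149): 1110111110111
Gen 3 (rule 62): 1001100001100
Gen 4 (rule 161): 0000001100001
Gen 5 (rule 135): 1111110001111
Gen 6 (rule 149): 0111101100110
Gen 7 (rule 62): 1100011011101
Gen 8 (rule 161): 0001000101010
Gen 9 (rule 135): 1111011101010
Gen 10 (rule 149): 0110001001011
Gen 11 (rule 62): 1101011111110

Answer: none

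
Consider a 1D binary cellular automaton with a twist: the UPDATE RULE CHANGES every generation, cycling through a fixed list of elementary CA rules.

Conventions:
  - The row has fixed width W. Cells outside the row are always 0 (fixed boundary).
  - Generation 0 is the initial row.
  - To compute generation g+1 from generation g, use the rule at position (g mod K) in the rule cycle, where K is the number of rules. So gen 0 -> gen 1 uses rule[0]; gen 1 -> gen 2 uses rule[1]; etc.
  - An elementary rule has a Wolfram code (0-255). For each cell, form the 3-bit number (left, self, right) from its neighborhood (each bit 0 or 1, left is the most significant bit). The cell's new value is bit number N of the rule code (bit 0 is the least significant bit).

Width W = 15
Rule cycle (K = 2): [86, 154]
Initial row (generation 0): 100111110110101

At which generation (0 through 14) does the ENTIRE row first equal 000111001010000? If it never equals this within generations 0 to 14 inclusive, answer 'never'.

Answer: never

Derivation:
Gen 0: 100111110110101
Gen 1 (rule 86): 111000010010101
Gen 2 (rule 154): 110100101100000
Gen 3 (rule 86): 010111100110000
Gen 4 (rule 154): 100111011101000
Gen 5 (rule 86): 111001000101100
Gen 6 (rule 154): 110110101001010
Gen 7 (rule 86): 010010101111011
Gen 8 (rule 154): 101100001110010
Gen 9 (rule 86): 100110010011111
Gen 10 (rule 154): 011101101111110
Gen 11 (rule 86): 100100100000011
Gen 12 (rule 154): 011011010000110
Gen 13 (rule 86): 101001011001011
Gen 14 (rule 154): 000110010110010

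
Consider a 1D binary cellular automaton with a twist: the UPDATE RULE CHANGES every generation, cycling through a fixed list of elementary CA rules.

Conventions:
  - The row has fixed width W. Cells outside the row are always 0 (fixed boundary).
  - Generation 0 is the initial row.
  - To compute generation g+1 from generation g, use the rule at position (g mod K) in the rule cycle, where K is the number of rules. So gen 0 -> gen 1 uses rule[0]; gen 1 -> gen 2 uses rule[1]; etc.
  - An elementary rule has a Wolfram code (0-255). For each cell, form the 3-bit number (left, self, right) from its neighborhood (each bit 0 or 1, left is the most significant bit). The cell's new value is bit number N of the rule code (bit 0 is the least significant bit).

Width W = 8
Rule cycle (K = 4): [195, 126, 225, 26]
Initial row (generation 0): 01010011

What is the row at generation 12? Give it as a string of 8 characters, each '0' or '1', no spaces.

Answer: 01100000

Derivation:
Gen 0: 01010011
Gen 1 (rule 195): 10000101
Gen 2 (rule 126): 11001111
Gen 3 (rule 225): 01000111
Gen 4 (rule 26): 10101100
Gen 5 (rule 195): 00000101
Gen 6 (rule 126): 00001111
Gen 7 (rule 225): 11100111
Gen 8 (rule 26): 10011100
Gen 9 (rule 195): 00101101
Gen 10 (rule 126): 01111111
Gen 11 (rule 225): 00111111
Gen 12 (rule 26): 01100000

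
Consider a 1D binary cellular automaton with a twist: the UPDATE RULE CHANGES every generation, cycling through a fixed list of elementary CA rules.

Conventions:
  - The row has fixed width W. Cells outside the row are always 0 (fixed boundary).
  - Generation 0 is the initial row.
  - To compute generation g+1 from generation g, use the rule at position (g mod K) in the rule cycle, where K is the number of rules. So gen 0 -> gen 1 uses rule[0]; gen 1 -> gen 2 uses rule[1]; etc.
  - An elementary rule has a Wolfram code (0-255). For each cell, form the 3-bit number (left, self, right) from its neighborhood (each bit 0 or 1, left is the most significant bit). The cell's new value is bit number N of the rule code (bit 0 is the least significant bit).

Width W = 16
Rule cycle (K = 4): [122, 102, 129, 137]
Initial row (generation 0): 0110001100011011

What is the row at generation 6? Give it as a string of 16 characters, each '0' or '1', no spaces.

Answer: 1000011000000010

Derivation:
Gen 0: 0110001100011011
Gen 1 (rule 122): 1111011110111111
Gen 2 (rule 102): 0001100011000001
Gen 3 (rule 129): 1100001000011100
Gen 4 (rule 137): 1001100011011001
Gen 5 (rule 122): 0111110111111110
Gen 6 (rule 102): 1000011000000010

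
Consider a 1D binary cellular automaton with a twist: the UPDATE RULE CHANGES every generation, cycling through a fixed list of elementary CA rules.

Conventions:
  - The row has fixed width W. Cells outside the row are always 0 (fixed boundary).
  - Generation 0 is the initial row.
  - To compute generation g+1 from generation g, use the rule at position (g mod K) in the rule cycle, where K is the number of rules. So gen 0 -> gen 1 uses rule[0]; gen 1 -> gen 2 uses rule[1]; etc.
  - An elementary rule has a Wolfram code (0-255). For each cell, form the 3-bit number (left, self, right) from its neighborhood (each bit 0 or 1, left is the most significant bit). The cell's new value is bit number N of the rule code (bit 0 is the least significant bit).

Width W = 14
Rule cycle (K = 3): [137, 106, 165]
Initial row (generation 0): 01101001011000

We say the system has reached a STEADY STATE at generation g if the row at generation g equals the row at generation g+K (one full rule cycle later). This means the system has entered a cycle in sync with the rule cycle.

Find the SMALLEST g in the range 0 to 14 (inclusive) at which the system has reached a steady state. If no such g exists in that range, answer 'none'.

Gen 0: 01101001011000
Gen 1 (rule 137): 01000000010011
Gen 2 (rule 106): 10000000100111
Gen 3 (rule 165): 10111110100010
Gen 4 (rule 137): 00111100001000
Gen 5 (rule 106): 01100100010000
Gen 6 (rule 165): 00000101010111
Gen 7 (rule 137): 11110000000110
Gen 8 (rule 106): 10010000001110
Gen 9 (rule 165): 10010111100100
Gen 10 (rule 137): 00000111000001
Gen 11 (rule 106): 00001101000010
Gen 12 (rule 165): 11100011011010
Gen 13 (rule 137): 11001010010000
Gen 14 (rule 106): 11010100100000
Gen 15 (rule 165): 00111100101111
Gen 16 (rule 137): 10111000001110
Gen 17 (rule 106): 01101000011010

Answer: none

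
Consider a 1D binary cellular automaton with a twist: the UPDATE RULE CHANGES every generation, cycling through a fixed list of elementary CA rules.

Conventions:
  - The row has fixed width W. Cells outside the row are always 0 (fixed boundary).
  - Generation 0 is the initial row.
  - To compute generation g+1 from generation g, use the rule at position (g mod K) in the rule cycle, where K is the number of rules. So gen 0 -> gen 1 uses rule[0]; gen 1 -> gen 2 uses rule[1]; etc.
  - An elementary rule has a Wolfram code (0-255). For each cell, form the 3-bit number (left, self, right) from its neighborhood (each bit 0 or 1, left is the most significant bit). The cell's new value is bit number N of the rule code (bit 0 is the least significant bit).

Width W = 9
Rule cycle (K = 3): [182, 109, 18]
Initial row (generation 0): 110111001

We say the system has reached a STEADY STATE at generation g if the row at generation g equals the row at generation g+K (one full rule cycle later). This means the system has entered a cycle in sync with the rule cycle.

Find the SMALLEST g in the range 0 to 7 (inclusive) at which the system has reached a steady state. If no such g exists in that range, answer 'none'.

Gen 0: 110111001
Gen 1 (rule 182): 001010111
Gen 2 (rule 109): 101111101
Gen 3 (rule 18): 000000000
Gen 4 (rule 182): 000000000
Gen 5 (rule 109): 111111111
Gen 6 (rule 18): 000000000
Gen 7 (rule 182): 000000000
Gen 8 (rule 109): 111111111
Gen 9 (rule 18): 000000000
Gen 10 (rule 182): 000000000

Answer: 3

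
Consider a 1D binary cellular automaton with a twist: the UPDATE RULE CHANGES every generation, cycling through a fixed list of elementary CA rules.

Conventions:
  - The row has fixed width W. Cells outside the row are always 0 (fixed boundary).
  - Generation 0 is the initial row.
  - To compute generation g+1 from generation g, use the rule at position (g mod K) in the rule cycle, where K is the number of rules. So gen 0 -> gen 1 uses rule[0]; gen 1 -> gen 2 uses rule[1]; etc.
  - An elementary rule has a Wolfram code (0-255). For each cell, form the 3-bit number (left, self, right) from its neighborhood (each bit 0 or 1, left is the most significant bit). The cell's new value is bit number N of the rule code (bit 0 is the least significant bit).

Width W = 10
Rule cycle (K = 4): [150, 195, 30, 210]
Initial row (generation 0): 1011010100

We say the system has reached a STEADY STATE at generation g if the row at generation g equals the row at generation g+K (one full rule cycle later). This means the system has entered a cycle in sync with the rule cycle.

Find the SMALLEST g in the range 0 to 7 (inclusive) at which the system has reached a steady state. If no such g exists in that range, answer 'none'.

Gen 0: 1011010100
Gen 1 (rule 150): 1000010110
Gen 2 (rule 195): 0011100010
Gen 3 (rule 30): 0110010111
Gen 4 (rule 210): 1011100011
Gen 5 (rule 150): 1001010100
Gen 6 (rule 195): 0010000001
Gen 7 (rule 30): 0111000011
Gen 8 (rule 210): 1011100101
Gen 9 (rule 150): 1001011101
Gen 10 (rule 195): 0010001100
Gen 11 (rule 30): 0111011010

Answer: none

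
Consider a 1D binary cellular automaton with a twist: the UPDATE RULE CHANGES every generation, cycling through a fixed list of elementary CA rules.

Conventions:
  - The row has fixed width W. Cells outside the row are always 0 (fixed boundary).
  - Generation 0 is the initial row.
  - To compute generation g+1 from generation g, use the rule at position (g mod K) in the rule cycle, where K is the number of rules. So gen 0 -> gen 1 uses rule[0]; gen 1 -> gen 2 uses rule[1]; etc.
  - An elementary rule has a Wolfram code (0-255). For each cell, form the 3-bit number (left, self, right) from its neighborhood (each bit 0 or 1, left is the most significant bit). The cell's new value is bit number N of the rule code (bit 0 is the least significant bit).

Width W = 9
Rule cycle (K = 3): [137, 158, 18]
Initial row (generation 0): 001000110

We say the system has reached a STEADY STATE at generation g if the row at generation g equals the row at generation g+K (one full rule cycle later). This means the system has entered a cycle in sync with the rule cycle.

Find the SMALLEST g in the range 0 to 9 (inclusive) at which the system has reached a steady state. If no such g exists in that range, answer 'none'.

Answer: 3

Derivation:
Gen 0: 001000110
Gen 1 (rule 137): 100010100
Gen 2 (rule 158): 110110110
Gen 3 (rule 18): 000000001
Gen 4 (rule 137): 111111100
Gen 5 (rule 158): 111111010
Gen 6 (rule 18): 000000001
Gen 7 (rule 137): 111111100
Gen 8 (rule 158): 111111010
Gen 9 (rule 18): 000000001
Gen 10 (rule 137): 111111100
Gen 11 (rule 158): 111111010
Gen 12 (rule 18): 000000001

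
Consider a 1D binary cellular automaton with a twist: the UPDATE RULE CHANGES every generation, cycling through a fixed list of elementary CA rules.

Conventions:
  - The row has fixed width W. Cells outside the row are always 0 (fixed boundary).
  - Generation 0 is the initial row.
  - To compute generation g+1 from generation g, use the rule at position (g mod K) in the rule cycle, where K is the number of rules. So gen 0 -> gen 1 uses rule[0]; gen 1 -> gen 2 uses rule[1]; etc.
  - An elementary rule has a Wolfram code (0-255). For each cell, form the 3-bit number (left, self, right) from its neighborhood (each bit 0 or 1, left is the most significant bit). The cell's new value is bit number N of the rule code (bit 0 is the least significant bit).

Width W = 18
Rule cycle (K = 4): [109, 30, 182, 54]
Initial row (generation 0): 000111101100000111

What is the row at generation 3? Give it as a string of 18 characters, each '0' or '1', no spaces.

Gen 0: 000111101100000111
Gen 1 (rule 109): 110100111101110101
Gen 2 (rule 30): 100111100001000101
Gen 3 (rule 182): 111011010011101111

Answer: 111011010011101111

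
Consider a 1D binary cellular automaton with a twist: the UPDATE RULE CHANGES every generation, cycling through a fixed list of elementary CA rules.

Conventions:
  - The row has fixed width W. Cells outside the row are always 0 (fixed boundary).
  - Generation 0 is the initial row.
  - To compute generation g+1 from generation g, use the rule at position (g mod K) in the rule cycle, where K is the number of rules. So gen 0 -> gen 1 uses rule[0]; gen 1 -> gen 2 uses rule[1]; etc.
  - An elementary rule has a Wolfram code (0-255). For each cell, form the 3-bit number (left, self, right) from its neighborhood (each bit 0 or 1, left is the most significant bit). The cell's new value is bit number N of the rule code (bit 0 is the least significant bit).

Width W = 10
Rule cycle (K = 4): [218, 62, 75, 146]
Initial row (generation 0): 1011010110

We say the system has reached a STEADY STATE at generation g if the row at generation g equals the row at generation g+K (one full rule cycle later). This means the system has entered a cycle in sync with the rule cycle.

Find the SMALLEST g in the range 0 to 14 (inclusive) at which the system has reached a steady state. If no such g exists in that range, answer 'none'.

Answer: none

Derivation:
Gen 0: 1011010110
Gen 1 (rule 218): 0011000111
Gen 2 (rule 62): 0110101100
Gen 3 (rule 75): 1110001101
Gen 4 (rule 146): 0101010000
Gen 5 (rule 218): 1000001000
Gen 6 (rule 62): 1100011100
Gen 7 (rule 75): 1101110101
Gen 8 (rule 146): 0000100000
Gen 9 (rule 218): 0001010000
Gen 10 (rule 62): 0011111000
Gen 11 (rule 75): 1110001011
Gen 12 (rule 146): 0101010000
Gen 13 (rule 218): 1000001000
Gen 14 (rule 62): 1100011100
Gen 15 (rule 75): 1101110101
Gen 16 (rule 146): 0000100000
Gen 17 (rule 218): 0001010000
Gen 18 (rule 62): 0011111000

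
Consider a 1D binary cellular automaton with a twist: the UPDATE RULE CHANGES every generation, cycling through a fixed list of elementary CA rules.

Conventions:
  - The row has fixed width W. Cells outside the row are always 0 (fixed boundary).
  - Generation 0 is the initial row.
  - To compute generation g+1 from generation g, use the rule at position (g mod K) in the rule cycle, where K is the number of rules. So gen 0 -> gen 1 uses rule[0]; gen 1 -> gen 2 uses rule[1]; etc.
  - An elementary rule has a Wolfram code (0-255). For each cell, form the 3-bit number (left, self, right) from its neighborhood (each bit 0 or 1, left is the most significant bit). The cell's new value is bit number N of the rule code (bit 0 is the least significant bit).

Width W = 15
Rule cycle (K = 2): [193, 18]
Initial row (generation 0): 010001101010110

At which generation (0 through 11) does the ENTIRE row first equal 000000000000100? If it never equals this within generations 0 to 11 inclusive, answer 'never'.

Answer: 6

Derivation:
Gen 0: 010001101010110
Gen 1 (rule 193): 000100100000010
Gen 2 (rule 18): 001011010000101
Gen 3 (rule 193): 100001000110000
Gen 4 (rule 18): 010010101001000
Gen 5 (rule 193): 000000000000011
Gen 6 (rule 18): 000000000000100
Gen 7 (rule 193): 111111111110001
Gen 8 (rule 18): 000000000001010
Gen 9 (rule 193): 111111111100000
Gen 10 (rule 18): 000000000010000
Gen 11 (rule 193): 111111111000111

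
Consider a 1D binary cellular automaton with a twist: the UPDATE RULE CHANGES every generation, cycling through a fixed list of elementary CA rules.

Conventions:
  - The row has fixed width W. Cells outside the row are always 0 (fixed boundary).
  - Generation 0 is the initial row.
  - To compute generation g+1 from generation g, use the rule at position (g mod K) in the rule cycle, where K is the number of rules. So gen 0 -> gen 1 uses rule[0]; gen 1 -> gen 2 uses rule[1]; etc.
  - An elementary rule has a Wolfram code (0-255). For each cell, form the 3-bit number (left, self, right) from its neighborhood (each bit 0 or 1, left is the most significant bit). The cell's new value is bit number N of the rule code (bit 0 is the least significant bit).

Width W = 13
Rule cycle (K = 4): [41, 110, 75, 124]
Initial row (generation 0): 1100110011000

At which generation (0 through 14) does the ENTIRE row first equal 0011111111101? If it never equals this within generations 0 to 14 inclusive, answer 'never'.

Gen 0: 1100110011000
Gen 1 (rule 41): 1000100010011
Gen 2 (rule 110): 1001100110111
Gen 3 (rule 75): 0011101110101
Gen 4 (rule 124): 0010111011111
Gen 5 (rule 41): 1001100110000
Gen 6 (rule 110): 1011101110000
Gen 7 (rule 75): 0010101010111
Gen 8 (rule 124): 0011111111101
Gen 9 (rule 41): 1010000000010
Gen 10 (rule 110): 1110000000110
Gen 11 (rule 75): 1010111111110
Gen 12 (rule 124): 1111100000011
Gen 13 (rule 41): 1000001111010
Gen 14 (rule 110): 1000011001110

Answer: 8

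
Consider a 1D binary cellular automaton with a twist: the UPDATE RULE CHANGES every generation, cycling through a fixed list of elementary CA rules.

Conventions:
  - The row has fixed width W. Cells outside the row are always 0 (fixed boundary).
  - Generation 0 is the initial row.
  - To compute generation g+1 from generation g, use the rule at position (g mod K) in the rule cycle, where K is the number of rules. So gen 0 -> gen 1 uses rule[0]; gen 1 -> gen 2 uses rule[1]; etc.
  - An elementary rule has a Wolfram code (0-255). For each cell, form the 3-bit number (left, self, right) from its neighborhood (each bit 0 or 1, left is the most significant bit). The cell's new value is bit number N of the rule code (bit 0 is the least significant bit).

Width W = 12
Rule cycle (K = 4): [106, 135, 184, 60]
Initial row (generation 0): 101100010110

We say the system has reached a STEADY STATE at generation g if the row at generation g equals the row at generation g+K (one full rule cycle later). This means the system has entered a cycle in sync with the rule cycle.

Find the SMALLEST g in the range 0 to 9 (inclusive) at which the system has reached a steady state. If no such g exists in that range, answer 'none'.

Gen 0: 101100010110
Gen 1 (rule 106): 011100101110
Gen 2 (rule 135): 101001100100
Gen 3 (rule 184): 010101010010
Gen 4 (rule 60): 011111111011
Gen 5 (rule 106): 110000001111
Gen 6 (rule 135): 000111110110
Gen 7 (rule 184): 000111101101
Gen 8 (rule 60): 000100011011
Gen 9 (rule 106): 001000111111
Gen 10 (rule 135): 111011011110
Gen 11 (rule 184): 110110111101
Gen 12 (rule 60): 101101100011
Gen 13 (rule 106): 011111100111

Answer: none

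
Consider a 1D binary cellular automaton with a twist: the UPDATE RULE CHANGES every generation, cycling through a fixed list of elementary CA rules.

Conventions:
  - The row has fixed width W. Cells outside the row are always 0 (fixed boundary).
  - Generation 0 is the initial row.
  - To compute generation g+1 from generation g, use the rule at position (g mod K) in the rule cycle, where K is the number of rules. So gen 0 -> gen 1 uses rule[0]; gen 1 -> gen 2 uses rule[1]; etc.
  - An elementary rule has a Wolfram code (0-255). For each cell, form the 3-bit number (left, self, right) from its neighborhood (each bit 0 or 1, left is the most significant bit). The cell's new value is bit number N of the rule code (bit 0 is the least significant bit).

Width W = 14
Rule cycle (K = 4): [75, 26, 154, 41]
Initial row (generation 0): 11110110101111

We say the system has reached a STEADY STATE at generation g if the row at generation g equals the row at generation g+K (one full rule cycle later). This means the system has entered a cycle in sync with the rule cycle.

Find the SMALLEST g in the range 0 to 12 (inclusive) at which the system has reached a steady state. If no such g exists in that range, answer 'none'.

Answer: none

Derivation:
Gen 0: 11110110101111
Gen 1 (rule 75): 10010110001001
Gen 2 (rule 26): 01100101010110
Gen 3 (rule 154): 11011000000101
Gen 4 (rule 41): 10110011110010
Gen 5 (rule 75): 00110110010100
Gen 6 (rule 26): 01100101100010
Gen 7 (rule 154): 11011001010101
Gen 8 (rule 41): 10110000101010
Gen 9 (rule 75): 00110111000000
Gen 10 (rule 26): 01100100100000
Gen 11 (rule 154): 11011011010000
Gen 12 (rule 41): 10110110100111
Gen 13 (rule 75): 00110110001101
Gen 14 (rule 26): 01100101011000
Gen 15 (rule 154): 11011000010100
Gen 16 (rule 41): 10110011001001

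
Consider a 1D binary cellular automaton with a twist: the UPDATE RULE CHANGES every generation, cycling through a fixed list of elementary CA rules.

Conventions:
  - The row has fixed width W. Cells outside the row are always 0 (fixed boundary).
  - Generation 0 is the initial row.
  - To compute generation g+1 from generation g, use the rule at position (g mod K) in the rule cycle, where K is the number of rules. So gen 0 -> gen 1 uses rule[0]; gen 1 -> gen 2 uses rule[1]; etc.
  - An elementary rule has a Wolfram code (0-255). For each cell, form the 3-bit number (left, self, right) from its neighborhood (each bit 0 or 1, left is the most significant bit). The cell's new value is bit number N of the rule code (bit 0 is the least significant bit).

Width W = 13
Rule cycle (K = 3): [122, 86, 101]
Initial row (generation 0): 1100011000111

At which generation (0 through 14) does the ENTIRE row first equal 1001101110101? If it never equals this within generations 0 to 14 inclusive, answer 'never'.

Answer: never

Derivation:
Gen 0: 1100011000111
Gen 1 (rule 122): 1110111101101
Gen 2 (rule 86): 0010000100101
Gen 3 (rule 101): 1010110100111
Gen 4 (rule 122): 0101111011101
Gen 5 (rule 86): 1100001000101
Gen 6 (rule 101): 0101101010111
Gen 7 (rule 122): 1011110101101
Gen 8 (rule 86): 1000010100101
Gen 9 (rule 101): 1011011100111
Gen 10 (rule 122): 0111110111101
Gen 11 (rule 86): 1000010000101
Gen 12 (rule 101): 1011010110111
Gen 13 (rule 122): 0111101111101
Gen 14 (rule 86): 1000100000101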